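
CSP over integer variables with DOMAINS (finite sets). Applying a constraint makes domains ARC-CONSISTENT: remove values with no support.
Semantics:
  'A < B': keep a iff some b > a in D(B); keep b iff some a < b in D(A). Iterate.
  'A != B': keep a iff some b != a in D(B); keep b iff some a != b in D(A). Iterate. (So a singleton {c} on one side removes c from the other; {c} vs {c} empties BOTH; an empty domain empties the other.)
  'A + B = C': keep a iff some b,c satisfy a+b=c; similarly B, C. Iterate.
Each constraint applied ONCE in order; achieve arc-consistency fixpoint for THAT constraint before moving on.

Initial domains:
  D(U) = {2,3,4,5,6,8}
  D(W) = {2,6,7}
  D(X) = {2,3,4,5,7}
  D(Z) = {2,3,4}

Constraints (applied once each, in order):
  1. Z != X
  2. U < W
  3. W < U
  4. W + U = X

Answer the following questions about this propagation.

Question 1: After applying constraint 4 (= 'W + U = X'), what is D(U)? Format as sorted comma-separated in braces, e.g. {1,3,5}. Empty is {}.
Answer: {}

Derivation:
Constraint 1 (Z != X) on D(Z)={2,3,4} D(X)={2,3,4,5,7}: no change
Constraint 2 (U < W) on D(U)={2,3,4,5,6,8} D(W)={2,6,7}: U {2,3,4,5,6,8}->{2,3,4,5,6}; W {2,6,7}->{6,7}
Constraint 3 (W < U) on D(W)={6,7} D(U)={2,3,4,5,6}: W {6,7}->{}; U {2,3,4,5,6}->{}
Constraint 4 (W + U = X) on D(W)={} D(U)={} D(X)={2,3,4,5,7}: X {2,3,4,5,7}->{}
So after constraint 4: D(U) = {}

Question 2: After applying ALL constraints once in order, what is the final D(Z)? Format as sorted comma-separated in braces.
Answer: {2,3,4}

Derivation:
Constraint 1 (Z != X) on D(Z)={2,3,4} D(X)={2,3,4,5,7}: no change
Constraint 2 (U < W) on D(U)={2,3,4,5,6,8} D(W)={2,6,7}: U {2,3,4,5,6,8}->{2,3,4,5,6}; W {2,6,7}->{6,7}
Constraint 3 (W < U) on D(W)={6,7} D(U)={2,3,4,5,6}: W {6,7}->{}; U {2,3,4,5,6}->{}
Constraint 4 (W + U = X) on D(W)={} D(U)={} D(X)={2,3,4,5,7}: X {2,3,4,5,7}->{}
So after all 4 constraints: D(Z) = {2,3,4}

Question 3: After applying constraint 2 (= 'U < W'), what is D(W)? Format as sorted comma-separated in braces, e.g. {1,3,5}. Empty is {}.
Constraint 1 (Z != X) on D(Z)={2,3,4} D(X)={2,3,4,5,7}: no change
Constraint 2 (U < W) on D(U)={2,3,4,5,6,8} D(W)={2,6,7}: U {2,3,4,5,6,8}->{2,3,4,5,6}; W {2,6,7}->{6,7}
So after constraint 2: D(W) = {6,7}

Answer: {6,7}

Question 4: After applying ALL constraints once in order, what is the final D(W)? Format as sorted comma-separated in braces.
Answer: {}

Derivation:
Constraint 1 (Z != X) on D(Z)={2,3,4} D(X)={2,3,4,5,7}: no change
Constraint 2 (U < W) on D(U)={2,3,4,5,6,8} D(W)={2,6,7}: U {2,3,4,5,6,8}->{2,3,4,5,6}; W {2,6,7}->{6,7}
Constraint 3 (W < U) on D(W)={6,7} D(U)={2,3,4,5,6}: W {6,7}->{}; U {2,3,4,5,6}->{}
Constraint 4 (W + U = X) on D(W)={} D(U)={} D(X)={2,3,4,5,7}: X {2,3,4,5,7}->{}
So after all 4 constraints: D(W) = {}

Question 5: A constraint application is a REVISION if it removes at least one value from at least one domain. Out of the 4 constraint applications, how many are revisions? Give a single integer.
Constraint 1 (Z != X) on D(Z)={2,3,4} D(X)={2,3,4,5,7}: no change => not a revision
Constraint 2 (U < W) on D(U)={2,3,4,5,6,8} D(W)={2,6,7}: U {2,3,4,5,6,8}->{2,3,4,5,6}; W {2,6,7}->{6,7} => REVISION
Constraint 3 (W < U) on D(W)={6,7} D(U)={2,3,4,5,6}: W {6,7}->{}; U {2,3,4,5,6}->{} => REVISION
Constraint 4 (W + U = X) on D(W)={} D(U)={} D(X)={2,3,4,5,7}: X {2,3,4,5,7}->{} => REVISION
Total revisions = 3

Answer: 3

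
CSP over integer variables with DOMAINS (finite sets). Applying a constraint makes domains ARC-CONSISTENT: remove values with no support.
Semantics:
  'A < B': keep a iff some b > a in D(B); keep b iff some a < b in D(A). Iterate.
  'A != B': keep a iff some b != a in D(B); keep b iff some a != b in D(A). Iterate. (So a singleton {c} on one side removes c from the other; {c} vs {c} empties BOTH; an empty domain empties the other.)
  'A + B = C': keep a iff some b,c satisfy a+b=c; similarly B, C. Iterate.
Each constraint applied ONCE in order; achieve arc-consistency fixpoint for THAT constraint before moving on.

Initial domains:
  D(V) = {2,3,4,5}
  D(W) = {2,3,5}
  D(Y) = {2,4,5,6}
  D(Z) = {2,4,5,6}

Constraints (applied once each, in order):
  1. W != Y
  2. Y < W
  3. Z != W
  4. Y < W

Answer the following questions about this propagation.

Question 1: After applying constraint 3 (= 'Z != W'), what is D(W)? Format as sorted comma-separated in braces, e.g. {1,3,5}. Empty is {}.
Answer: {3,5}

Derivation:
Constraint 1 (W != Y) on D(W)={2,3,5} D(Y)={2,4,5,6}: no change
Constraint 2 (Y < W) on D(Y)={2,4,5,6} D(W)={2,3,5}: Y {2,4,5,6}->{2,4}; W {2,3,5}->{3,5}
Constraint 3 (Z != W) on D(Z)={2,4,5,6} D(W)={3,5}: no change
So after constraint 3: D(W) = {3,5}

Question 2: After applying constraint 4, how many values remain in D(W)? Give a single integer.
Constraint 1 (W != Y) on D(W)={2,3,5} D(Y)={2,4,5,6}: no change
Constraint 2 (Y < W) on D(Y)={2,4,5,6} D(W)={2,3,5}: Y {2,4,5,6}->{2,4}; W {2,3,5}->{3,5}
Constraint 3 (Z != W) on D(Z)={2,4,5,6} D(W)={3,5}: no change
Constraint 4 (Y < W) on D(Y)={2,4} D(W)={3,5}: no change
So after constraint 4: D(W)={3,5}, size = 2

Answer: 2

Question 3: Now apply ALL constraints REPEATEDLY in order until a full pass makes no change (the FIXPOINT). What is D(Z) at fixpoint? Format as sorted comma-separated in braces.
Answer: {2,4,5,6}

Derivation:
pass 0 (initial): D(Z)={2,4,5,6}
pass 1: W {2,3,5}->{3,5}; Y {2,4,5,6}->{2,4}
pass 2: no change
Fixpoint after 2 passes: D(Z) = {2,4,5,6}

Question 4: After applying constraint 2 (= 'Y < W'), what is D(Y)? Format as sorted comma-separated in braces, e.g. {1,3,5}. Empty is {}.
Answer: {2,4}

Derivation:
Constraint 1 (W != Y) on D(W)={2,3,5} D(Y)={2,4,5,6}: no change
Constraint 2 (Y < W) on D(Y)={2,4,5,6} D(W)={2,3,5}: Y {2,4,5,6}->{2,4}; W {2,3,5}->{3,5}
So after constraint 2: D(Y) = {2,4}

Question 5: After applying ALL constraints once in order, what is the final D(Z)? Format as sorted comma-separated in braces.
Answer: {2,4,5,6}

Derivation:
Constraint 1 (W != Y) on D(W)={2,3,5} D(Y)={2,4,5,6}: no change
Constraint 2 (Y < W) on D(Y)={2,4,5,6} D(W)={2,3,5}: Y {2,4,5,6}->{2,4}; W {2,3,5}->{3,5}
Constraint 3 (Z != W) on D(Z)={2,4,5,6} D(W)={3,5}: no change
Constraint 4 (Y < W) on D(Y)={2,4} D(W)={3,5}: no change
So after all 4 constraints: D(Z) = {2,4,5,6}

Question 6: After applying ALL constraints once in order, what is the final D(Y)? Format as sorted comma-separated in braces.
Constraint 1 (W != Y) on D(W)={2,3,5} D(Y)={2,4,5,6}: no change
Constraint 2 (Y < W) on D(Y)={2,4,5,6} D(W)={2,3,5}: Y {2,4,5,6}->{2,4}; W {2,3,5}->{3,5}
Constraint 3 (Z != W) on D(Z)={2,4,5,6} D(W)={3,5}: no change
Constraint 4 (Y < W) on D(Y)={2,4} D(W)={3,5}: no change
So after all 4 constraints: D(Y) = {2,4}

Answer: {2,4}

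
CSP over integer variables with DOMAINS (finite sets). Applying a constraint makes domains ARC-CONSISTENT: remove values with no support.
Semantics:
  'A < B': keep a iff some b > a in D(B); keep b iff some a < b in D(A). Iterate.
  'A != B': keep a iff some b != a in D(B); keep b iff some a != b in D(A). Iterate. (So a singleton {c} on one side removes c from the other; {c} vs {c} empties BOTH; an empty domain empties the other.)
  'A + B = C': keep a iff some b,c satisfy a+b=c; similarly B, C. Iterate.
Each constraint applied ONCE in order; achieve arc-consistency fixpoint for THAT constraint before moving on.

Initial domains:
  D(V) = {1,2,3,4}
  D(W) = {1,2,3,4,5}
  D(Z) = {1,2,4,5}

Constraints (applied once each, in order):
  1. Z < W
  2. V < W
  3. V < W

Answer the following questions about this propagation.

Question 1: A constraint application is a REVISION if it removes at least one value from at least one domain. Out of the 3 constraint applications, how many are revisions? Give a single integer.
Answer: 1

Derivation:
Constraint 1 (Z < W) on D(Z)={1,2,4,5} D(W)={1,2,3,4,5}: Z {1,2,4,5}->{1,2,4}; W {1,2,3,4,5}->{2,3,4,5} => REVISION
Constraint 2 (V < W) on D(V)={1,2,3,4} D(W)={2,3,4,5}: no change => not a revision
Constraint 3 (V < W) on D(V)={1,2,3,4} D(W)={2,3,4,5}: no change => not a revision
Total revisions = 1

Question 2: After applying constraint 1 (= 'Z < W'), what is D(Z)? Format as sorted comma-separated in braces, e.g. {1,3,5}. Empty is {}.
Answer: {1,2,4}

Derivation:
Constraint 1 (Z < W) on D(Z)={1,2,4,5} D(W)={1,2,3,4,5}: Z {1,2,4,5}->{1,2,4}; W {1,2,3,4,5}->{2,3,4,5}
So after constraint 1: D(Z) = {1,2,4}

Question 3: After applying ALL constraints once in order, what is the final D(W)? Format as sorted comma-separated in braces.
Constraint 1 (Z < W) on D(Z)={1,2,4,5} D(W)={1,2,3,4,5}: Z {1,2,4,5}->{1,2,4}; W {1,2,3,4,5}->{2,3,4,5}
Constraint 2 (V < W) on D(V)={1,2,3,4} D(W)={2,3,4,5}: no change
Constraint 3 (V < W) on D(V)={1,2,3,4} D(W)={2,3,4,5}: no change
So after all 3 constraints: D(W) = {2,3,4,5}

Answer: {2,3,4,5}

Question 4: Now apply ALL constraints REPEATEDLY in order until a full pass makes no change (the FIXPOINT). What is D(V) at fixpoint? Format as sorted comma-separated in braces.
pass 0 (initial): D(V)={1,2,3,4}
pass 1: W {1,2,3,4,5}->{2,3,4,5}; Z {1,2,4,5}->{1,2,4}
pass 2: no change
Fixpoint after 2 passes: D(V) = {1,2,3,4}

Answer: {1,2,3,4}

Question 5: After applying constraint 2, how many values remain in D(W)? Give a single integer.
Constraint 1 (Z < W) on D(Z)={1,2,4,5} D(W)={1,2,3,4,5}: Z {1,2,4,5}->{1,2,4}; W {1,2,3,4,5}->{2,3,4,5}
Constraint 2 (V < W) on D(V)={1,2,3,4} D(W)={2,3,4,5}: no change
So after constraint 2: D(W)={2,3,4,5}, size = 4

Answer: 4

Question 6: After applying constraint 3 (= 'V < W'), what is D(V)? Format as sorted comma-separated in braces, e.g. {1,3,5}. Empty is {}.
Answer: {1,2,3,4}

Derivation:
Constraint 1 (Z < W) on D(Z)={1,2,4,5} D(W)={1,2,3,4,5}: Z {1,2,4,5}->{1,2,4}; W {1,2,3,4,5}->{2,3,4,5}
Constraint 2 (V < W) on D(V)={1,2,3,4} D(W)={2,3,4,5}: no change
Constraint 3 (V < W) on D(V)={1,2,3,4} D(W)={2,3,4,5}: no change
So after constraint 3: D(V) = {1,2,3,4}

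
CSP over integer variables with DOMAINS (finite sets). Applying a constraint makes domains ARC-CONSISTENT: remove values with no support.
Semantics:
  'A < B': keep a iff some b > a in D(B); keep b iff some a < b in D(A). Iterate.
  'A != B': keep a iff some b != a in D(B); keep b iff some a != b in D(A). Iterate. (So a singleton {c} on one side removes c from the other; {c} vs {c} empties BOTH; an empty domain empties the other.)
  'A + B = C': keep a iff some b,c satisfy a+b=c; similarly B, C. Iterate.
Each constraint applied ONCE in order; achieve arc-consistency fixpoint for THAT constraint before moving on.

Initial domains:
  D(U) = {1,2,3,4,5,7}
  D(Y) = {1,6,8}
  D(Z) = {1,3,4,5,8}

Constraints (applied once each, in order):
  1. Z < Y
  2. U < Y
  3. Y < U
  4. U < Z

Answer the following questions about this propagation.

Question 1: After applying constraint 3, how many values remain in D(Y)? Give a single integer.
Answer: 1

Derivation:
Constraint 1 (Z < Y) on D(Z)={1,3,4,5,8} D(Y)={1,6,8}: Z {1,3,4,5,8}->{1,3,4,5}; Y {1,6,8}->{6,8}
Constraint 2 (U < Y) on D(U)={1,2,3,4,5,7} D(Y)={6,8}: no change
Constraint 3 (Y < U) on D(Y)={6,8} D(U)={1,2,3,4,5,7}: Y {6,8}->{6}; U {1,2,3,4,5,7}->{7}
So after constraint 3: D(Y)={6}, size = 1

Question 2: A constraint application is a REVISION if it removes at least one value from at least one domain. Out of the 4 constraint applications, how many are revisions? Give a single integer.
Constraint 1 (Z < Y) on D(Z)={1,3,4,5,8} D(Y)={1,6,8}: Z {1,3,4,5,8}->{1,3,4,5}; Y {1,6,8}->{6,8} => REVISION
Constraint 2 (U < Y) on D(U)={1,2,3,4,5,7} D(Y)={6,8}: no change => not a revision
Constraint 3 (Y < U) on D(Y)={6,8} D(U)={1,2,3,4,5,7}: Y {6,8}->{6}; U {1,2,3,4,5,7}->{7} => REVISION
Constraint 4 (U < Z) on D(U)={7} D(Z)={1,3,4,5}: U {7}->{}; Z {1,3,4,5}->{} => REVISION
Total revisions = 3

Answer: 3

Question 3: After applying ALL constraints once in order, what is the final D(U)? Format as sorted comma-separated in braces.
Answer: {}

Derivation:
Constraint 1 (Z < Y) on D(Z)={1,3,4,5,8} D(Y)={1,6,8}: Z {1,3,4,5,8}->{1,3,4,5}; Y {1,6,8}->{6,8}
Constraint 2 (U < Y) on D(U)={1,2,3,4,5,7} D(Y)={6,8}: no change
Constraint 3 (Y < U) on D(Y)={6,8} D(U)={1,2,3,4,5,7}: Y {6,8}->{6}; U {1,2,3,4,5,7}->{7}
Constraint 4 (U < Z) on D(U)={7} D(Z)={1,3,4,5}: U {7}->{}; Z {1,3,4,5}->{}
So after all 4 constraints: D(U) = {}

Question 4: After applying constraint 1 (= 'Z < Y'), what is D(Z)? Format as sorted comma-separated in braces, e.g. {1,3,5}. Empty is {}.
Constraint 1 (Z < Y) on D(Z)={1,3,4,5,8} D(Y)={1,6,8}: Z {1,3,4,5,8}->{1,3,4,5}; Y {1,6,8}->{6,8}
So after constraint 1: D(Z) = {1,3,4,5}

Answer: {1,3,4,5}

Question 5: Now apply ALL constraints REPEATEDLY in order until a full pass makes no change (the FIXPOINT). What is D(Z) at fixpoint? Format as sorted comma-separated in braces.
pass 0 (initial): D(Z)={1,3,4,5,8}
pass 1: U {1,2,3,4,5,7}->{}; Y {1,6,8}->{6}; Z {1,3,4,5,8}->{}
pass 2: Y {6}->{}
pass 3: no change
Fixpoint after 3 passes: D(Z) = {}

Answer: {}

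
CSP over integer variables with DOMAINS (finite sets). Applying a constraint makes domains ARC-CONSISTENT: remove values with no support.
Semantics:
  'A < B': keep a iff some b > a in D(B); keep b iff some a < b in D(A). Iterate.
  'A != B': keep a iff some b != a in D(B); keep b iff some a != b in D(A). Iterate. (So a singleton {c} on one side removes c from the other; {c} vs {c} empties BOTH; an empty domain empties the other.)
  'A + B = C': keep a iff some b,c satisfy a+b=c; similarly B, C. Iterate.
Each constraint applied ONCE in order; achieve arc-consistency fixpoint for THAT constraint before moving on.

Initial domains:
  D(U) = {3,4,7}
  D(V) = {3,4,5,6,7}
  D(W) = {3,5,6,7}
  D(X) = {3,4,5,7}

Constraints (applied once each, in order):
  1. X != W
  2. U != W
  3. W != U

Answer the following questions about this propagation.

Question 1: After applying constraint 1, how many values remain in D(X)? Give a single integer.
Constraint 1 (X != W) on D(X)={3,4,5,7} D(W)={3,5,6,7}: no change
So after constraint 1: D(X)={3,4,5,7}, size = 4

Answer: 4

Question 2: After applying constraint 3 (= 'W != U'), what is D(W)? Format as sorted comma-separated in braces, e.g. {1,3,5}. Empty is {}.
Answer: {3,5,6,7}

Derivation:
Constraint 1 (X != W) on D(X)={3,4,5,7} D(W)={3,5,6,7}: no change
Constraint 2 (U != W) on D(U)={3,4,7} D(W)={3,5,6,7}: no change
Constraint 3 (W != U) on D(W)={3,5,6,7} D(U)={3,4,7}: no change
So after constraint 3: D(W) = {3,5,6,7}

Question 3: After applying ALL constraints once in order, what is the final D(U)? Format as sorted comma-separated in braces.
Answer: {3,4,7}

Derivation:
Constraint 1 (X != W) on D(X)={3,4,5,7} D(W)={3,5,6,7}: no change
Constraint 2 (U != W) on D(U)={3,4,7} D(W)={3,5,6,7}: no change
Constraint 3 (W != U) on D(W)={3,5,6,7} D(U)={3,4,7}: no change
So after all 3 constraints: D(U) = {3,4,7}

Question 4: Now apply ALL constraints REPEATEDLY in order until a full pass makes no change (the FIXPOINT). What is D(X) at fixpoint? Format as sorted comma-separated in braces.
Answer: {3,4,5,7}

Derivation:
pass 0 (initial): D(X)={3,4,5,7}
pass 1: no change
Fixpoint after 1 passes: D(X) = {3,4,5,7}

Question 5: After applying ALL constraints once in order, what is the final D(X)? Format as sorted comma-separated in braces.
Answer: {3,4,5,7}

Derivation:
Constraint 1 (X != W) on D(X)={3,4,5,7} D(W)={3,5,6,7}: no change
Constraint 2 (U != W) on D(U)={3,4,7} D(W)={3,5,6,7}: no change
Constraint 3 (W != U) on D(W)={3,5,6,7} D(U)={3,4,7}: no change
So after all 3 constraints: D(X) = {3,4,5,7}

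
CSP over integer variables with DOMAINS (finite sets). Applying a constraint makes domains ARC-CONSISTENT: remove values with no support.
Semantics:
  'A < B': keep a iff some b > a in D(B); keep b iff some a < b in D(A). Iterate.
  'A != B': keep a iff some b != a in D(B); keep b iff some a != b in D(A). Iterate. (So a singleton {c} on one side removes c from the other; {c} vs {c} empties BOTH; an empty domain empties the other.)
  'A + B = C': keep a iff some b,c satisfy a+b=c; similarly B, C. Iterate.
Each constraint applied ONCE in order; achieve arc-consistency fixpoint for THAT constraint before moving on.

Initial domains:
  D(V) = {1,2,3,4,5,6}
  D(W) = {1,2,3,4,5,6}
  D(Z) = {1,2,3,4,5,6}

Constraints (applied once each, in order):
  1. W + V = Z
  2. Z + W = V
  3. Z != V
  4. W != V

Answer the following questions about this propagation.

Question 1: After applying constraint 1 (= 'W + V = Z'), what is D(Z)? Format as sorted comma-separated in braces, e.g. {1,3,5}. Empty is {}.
Answer: {2,3,4,5,6}

Derivation:
Constraint 1 (W + V = Z) on D(W)={1,2,3,4,5,6} D(V)={1,2,3,4,5,6} D(Z)={1,2,3,4,5,6}: W {1,2,3,4,5,6}->{1,2,3,4,5}; V {1,2,3,4,5,6}->{1,2,3,4,5}; Z {1,2,3,4,5,6}->{2,3,4,5,6}
So after constraint 1: D(Z) = {2,3,4,5,6}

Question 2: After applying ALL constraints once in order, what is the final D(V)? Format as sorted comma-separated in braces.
Constraint 1 (W + V = Z) on D(W)={1,2,3,4,5,6} D(V)={1,2,3,4,5,6} D(Z)={1,2,3,4,5,6}: W {1,2,3,4,5,6}->{1,2,3,4,5}; V {1,2,3,4,5,6}->{1,2,3,4,5}; Z {1,2,3,4,5,6}->{2,3,4,5,6}
Constraint 2 (Z + W = V) on D(Z)={2,3,4,5,6} D(W)={1,2,3,4,5} D(V)={1,2,3,4,5}: Z {2,3,4,5,6}->{2,3,4}; W {1,2,3,4,5}->{1,2,3}; V {1,2,3,4,5}->{3,4,5}
Constraint 3 (Z != V) on D(Z)={2,3,4} D(V)={3,4,5}: no change
Constraint 4 (W != V) on D(W)={1,2,3} D(V)={3,4,5}: no change
So after all 4 constraints: D(V) = {3,4,5}

Answer: {3,4,5}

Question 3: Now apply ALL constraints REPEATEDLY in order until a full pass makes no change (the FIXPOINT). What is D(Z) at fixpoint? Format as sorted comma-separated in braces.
Answer: {}

Derivation:
pass 0 (initial): D(Z)={1,2,3,4,5,6}
pass 1: V {1,2,3,4,5,6}->{3,4,5}; W {1,2,3,4,5,6}->{1,2,3}; Z {1,2,3,4,5,6}->{2,3,4}
pass 2: V {3,4,5}->{}; W {1,2,3}->{}; Z {2,3,4}->{}
pass 3: no change
Fixpoint after 3 passes: D(Z) = {}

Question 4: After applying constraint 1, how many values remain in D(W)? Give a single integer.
Answer: 5

Derivation:
Constraint 1 (W + V = Z) on D(W)={1,2,3,4,5,6} D(V)={1,2,3,4,5,6} D(Z)={1,2,3,4,5,6}: W {1,2,3,4,5,6}->{1,2,3,4,5}; V {1,2,3,4,5,6}->{1,2,3,4,5}; Z {1,2,3,4,5,6}->{2,3,4,5,6}
So after constraint 1: D(W)={1,2,3,4,5}, size = 5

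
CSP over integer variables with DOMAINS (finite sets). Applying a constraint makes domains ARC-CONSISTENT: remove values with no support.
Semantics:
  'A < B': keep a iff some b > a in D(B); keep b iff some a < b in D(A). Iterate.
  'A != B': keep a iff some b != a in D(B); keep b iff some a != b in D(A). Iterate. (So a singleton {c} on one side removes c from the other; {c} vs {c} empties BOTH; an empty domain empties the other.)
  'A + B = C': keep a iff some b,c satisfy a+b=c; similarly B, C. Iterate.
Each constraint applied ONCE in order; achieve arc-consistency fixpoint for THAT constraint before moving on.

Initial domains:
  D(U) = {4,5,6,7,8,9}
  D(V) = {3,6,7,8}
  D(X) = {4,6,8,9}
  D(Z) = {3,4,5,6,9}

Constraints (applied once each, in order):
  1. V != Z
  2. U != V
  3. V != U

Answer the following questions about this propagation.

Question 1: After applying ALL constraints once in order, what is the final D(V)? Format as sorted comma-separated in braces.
Answer: {3,6,7,8}

Derivation:
Constraint 1 (V != Z) on D(V)={3,6,7,8} D(Z)={3,4,5,6,9}: no change
Constraint 2 (U != V) on D(U)={4,5,6,7,8,9} D(V)={3,6,7,8}: no change
Constraint 3 (V != U) on D(V)={3,6,7,8} D(U)={4,5,6,7,8,9}: no change
So after all 3 constraints: D(V) = {3,6,7,8}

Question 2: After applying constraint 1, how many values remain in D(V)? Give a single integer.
Constraint 1 (V != Z) on D(V)={3,6,7,8} D(Z)={3,4,5,6,9}: no change
So after constraint 1: D(V)={3,6,7,8}, size = 4

Answer: 4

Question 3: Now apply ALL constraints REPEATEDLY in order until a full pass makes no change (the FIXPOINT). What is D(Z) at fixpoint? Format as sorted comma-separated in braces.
Answer: {3,4,5,6,9}

Derivation:
pass 0 (initial): D(Z)={3,4,5,6,9}
pass 1: no change
Fixpoint after 1 passes: D(Z) = {3,4,5,6,9}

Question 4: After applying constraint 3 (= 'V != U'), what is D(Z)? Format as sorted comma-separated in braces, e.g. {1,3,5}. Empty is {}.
Constraint 1 (V != Z) on D(V)={3,6,7,8} D(Z)={3,4,5,6,9}: no change
Constraint 2 (U != V) on D(U)={4,5,6,7,8,9} D(V)={3,6,7,8}: no change
Constraint 3 (V != U) on D(V)={3,6,7,8} D(U)={4,5,6,7,8,9}: no change
So after constraint 3: D(Z) = {3,4,5,6,9}

Answer: {3,4,5,6,9}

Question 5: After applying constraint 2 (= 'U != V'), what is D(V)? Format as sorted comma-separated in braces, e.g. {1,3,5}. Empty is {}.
Constraint 1 (V != Z) on D(V)={3,6,7,8} D(Z)={3,4,5,6,9}: no change
Constraint 2 (U != V) on D(U)={4,5,6,7,8,9} D(V)={3,6,7,8}: no change
So after constraint 2: D(V) = {3,6,7,8}

Answer: {3,6,7,8}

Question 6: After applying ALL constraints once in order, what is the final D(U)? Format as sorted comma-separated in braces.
Constraint 1 (V != Z) on D(V)={3,6,7,8} D(Z)={3,4,5,6,9}: no change
Constraint 2 (U != V) on D(U)={4,5,6,7,8,9} D(V)={3,6,7,8}: no change
Constraint 3 (V != U) on D(V)={3,6,7,8} D(U)={4,5,6,7,8,9}: no change
So after all 3 constraints: D(U) = {4,5,6,7,8,9}

Answer: {4,5,6,7,8,9}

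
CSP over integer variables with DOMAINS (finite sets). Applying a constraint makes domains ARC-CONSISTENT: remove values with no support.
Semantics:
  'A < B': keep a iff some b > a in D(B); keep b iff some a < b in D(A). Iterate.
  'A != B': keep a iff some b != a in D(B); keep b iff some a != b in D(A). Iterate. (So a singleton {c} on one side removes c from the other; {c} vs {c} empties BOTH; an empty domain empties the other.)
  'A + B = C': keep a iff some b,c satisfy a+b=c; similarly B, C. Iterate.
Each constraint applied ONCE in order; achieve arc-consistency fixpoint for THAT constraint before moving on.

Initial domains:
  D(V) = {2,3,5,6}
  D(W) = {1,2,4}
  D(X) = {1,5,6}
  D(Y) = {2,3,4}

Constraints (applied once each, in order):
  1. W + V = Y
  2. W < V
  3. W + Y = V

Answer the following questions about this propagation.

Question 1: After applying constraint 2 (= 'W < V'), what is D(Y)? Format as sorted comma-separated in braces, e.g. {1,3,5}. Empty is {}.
Constraint 1 (W + V = Y) on D(W)={1,2,4} D(V)={2,3,5,6} D(Y)={2,3,4}: W {1,2,4}->{1,2}; V {2,3,5,6}->{2,3}; Y {2,3,4}->{3,4}
Constraint 2 (W < V) on D(W)={1,2} D(V)={2,3}: no change
So after constraint 2: D(Y) = {3,4}

Answer: {3,4}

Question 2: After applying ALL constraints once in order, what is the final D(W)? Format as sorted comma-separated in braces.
Answer: {}

Derivation:
Constraint 1 (W + V = Y) on D(W)={1,2,4} D(V)={2,3,5,6} D(Y)={2,3,4}: W {1,2,4}->{1,2}; V {2,3,5,6}->{2,3}; Y {2,3,4}->{3,4}
Constraint 2 (W < V) on D(W)={1,2} D(V)={2,3}: no change
Constraint 3 (W + Y = V) on D(W)={1,2} D(Y)={3,4} D(V)={2,3}: W {1,2}->{}; Y {3,4}->{}; V {2,3}->{}
So after all 3 constraints: D(W) = {}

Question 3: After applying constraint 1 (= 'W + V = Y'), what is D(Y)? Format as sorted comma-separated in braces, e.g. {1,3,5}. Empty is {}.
Constraint 1 (W + V = Y) on D(W)={1,2,4} D(V)={2,3,5,6} D(Y)={2,3,4}: W {1,2,4}->{1,2}; V {2,3,5,6}->{2,3}; Y {2,3,4}->{3,4}
So after constraint 1: D(Y) = {3,4}

Answer: {3,4}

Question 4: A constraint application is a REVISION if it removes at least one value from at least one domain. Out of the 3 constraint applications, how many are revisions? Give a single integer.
Constraint 1 (W + V = Y) on D(W)={1,2,4} D(V)={2,3,5,6} D(Y)={2,3,4}: W {1,2,4}->{1,2}; V {2,3,5,6}->{2,3}; Y {2,3,4}->{3,4} => REVISION
Constraint 2 (W < V) on D(W)={1,2} D(V)={2,3}: no change => not a revision
Constraint 3 (W + Y = V) on D(W)={1,2} D(Y)={3,4} D(V)={2,3}: W {1,2}->{}; Y {3,4}->{}; V {2,3}->{} => REVISION
Total revisions = 2

Answer: 2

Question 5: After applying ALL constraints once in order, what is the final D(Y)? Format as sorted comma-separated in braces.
Constraint 1 (W + V = Y) on D(W)={1,2,4} D(V)={2,3,5,6} D(Y)={2,3,4}: W {1,2,4}->{1,2}; V {2,3,5,6}->{2,3}; Y {2,3,4}->{3,4}
Constraint 2 (W < V) on D(W)={1,2} D(V)={2,3}: no change
Constraint 3 (W + Y = V) on D(W)={1,2} D(Y)={3,4} D(V)={2,3}: W {1,2}->{}; Y {3,4}->{}; V {2,3}->{}
So after all 3 constraints: D(Y) = {}

Answer: {}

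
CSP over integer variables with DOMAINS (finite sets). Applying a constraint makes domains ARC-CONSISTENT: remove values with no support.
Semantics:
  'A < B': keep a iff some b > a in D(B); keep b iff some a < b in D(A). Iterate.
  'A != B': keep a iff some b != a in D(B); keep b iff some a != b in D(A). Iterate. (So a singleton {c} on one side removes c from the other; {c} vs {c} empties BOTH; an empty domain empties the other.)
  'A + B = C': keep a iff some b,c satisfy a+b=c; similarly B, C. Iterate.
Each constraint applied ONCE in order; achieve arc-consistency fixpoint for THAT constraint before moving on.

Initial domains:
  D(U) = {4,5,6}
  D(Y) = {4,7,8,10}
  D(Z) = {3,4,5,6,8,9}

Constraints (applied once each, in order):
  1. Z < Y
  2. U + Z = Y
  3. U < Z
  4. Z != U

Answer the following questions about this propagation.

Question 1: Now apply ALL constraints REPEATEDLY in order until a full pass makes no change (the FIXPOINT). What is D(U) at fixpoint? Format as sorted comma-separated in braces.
Answer: {4,5}

Derivation:
pass 0 (initial): D(U)={4,5,6}
pass 1: U {4,5,6}->{4,5}; Y {4,7,8,10}->{7,8,10}; Z {3,4,5,6,8,9}->{5,6}
pass 2: Y {7,8,10}->{10}
pass 3: no change
Fixpoint after 3 passes: D(U) = {4,5}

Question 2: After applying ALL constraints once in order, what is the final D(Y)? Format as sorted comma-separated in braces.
Answer: {7,8,10}

Derivation:
Constraint 1 (Z < Y) on D(Z)={3,4,5,6,8,9} D(Y)={4,7,8,10}: no change
Constraint 2 (U + Z = Y) on D(U)={4,5,6} D(Z)={3,4,5,6,8,9} D(Y)={4,7,8,10}: Z {3,4,5,6,8,9}->{3,4,5,6}; Y {4,7,8,10}->{7,8,10}
Constraint 3 (U < Z) on D(U)={4,5,6} D(Z)={3,4,5,6}: U {4,5,6}->{4,5}; Z {3,4,5,6}->{5,6}
Constraint 4 (Z != U) on D(Z)={5,6} D(U)={4,5}: no change
So after all 4 constraints: D(Y) = {7,8,10}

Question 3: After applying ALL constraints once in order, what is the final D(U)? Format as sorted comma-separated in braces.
Answer: {4,5}

Derivation:
Constraint 1 (Z < Y) on D(Z)={3,4,5,6,8,9} D(Y)={4,7,8,10}: no change
Constraint 2 (U + Z = Y) on D(U)={4,5,6} D(Z)={3,4,5,6,8,9} D(Y)={4,7,8,10}: Z {3,4,5,6,8,9}->{3,4,5,6}; Y {4,7,8,10}->{7,8,10}
Constraint 3 (U < Z) on D(U)={4,5,6} D(Z)={3,4,5,6}: U {4,5,6}->{4,5}; Z {3,4,5,6}->{5,6}
Constraint 4 (Z != U) on D(Z)={5,6} D(U)={4,5}: no change
So after all 4 constraints: D(U) = {4,5}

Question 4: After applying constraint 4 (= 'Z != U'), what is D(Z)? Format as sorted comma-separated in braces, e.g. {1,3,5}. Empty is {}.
Constraint 1 (Z < Y) on D(Z)={3,4,5,6,8,9} D(Y)={4,7,8,10}: no change
Constraint 2 (U + Z = Y) on D(U)={4,5,6} D(Z)={3,4,5,6,8,9} D(Y)={4,7,8,10}: Z {3,4,5,6,8,9}->{3,4,5,6}; Y {4,7,8,10}->{7,8,10}
Constraint 3 (U < Z) on D(U)={4,5,6} D(Z)={3,4,5,6}: U {4,5,6}->{4,5}; Z {3,4,5,6}->{5,6}
Constraint 4 (Z != U) on D(Z)={5,6} D(U)={4,5}: no change
So after constraint 4: D(Z) = {5,6}

Answer: {5,6}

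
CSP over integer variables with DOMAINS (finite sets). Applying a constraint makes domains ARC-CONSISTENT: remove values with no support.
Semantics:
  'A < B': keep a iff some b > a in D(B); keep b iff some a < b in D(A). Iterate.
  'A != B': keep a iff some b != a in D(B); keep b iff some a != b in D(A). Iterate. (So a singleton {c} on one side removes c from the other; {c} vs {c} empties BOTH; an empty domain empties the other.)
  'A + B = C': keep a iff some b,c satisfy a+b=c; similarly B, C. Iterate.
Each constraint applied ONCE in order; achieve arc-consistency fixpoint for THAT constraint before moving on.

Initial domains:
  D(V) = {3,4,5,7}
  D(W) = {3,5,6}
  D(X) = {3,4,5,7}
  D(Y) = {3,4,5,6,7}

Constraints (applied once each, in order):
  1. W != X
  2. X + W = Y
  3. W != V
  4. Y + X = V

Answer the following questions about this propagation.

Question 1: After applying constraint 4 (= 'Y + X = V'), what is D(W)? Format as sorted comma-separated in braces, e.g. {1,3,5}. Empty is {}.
Constraint 1 (W != X) on D(W)={3,5,6} D(X)={3,4,5,7}: no change
Constraint 2 (X + W = Y) on D(X)={3,4,5,7} D(W)={3,5,6} D(Y)={3,4,5,6,7}: X {3,4,5,7}->{3,4}; W {3,5,6}->{3}; Y {3,4,5,6,7}->{6,7}
Constraint 3 (W != V) on D(W)={3} D(V)={3,4,5,7}: V {3,4,5,7}->{4,5,7}
Constraint 4 (Y + X = V) on D(Y)={6,7} D(X)={3,4} D(V)={4,5,7}: Y {6,7}->{}; X {3,4}->{}; V {4,5,7}->{}
So after constraint 4: D(W) = {3}

Answer: {3}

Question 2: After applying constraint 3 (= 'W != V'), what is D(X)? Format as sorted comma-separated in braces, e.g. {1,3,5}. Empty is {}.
Answer: {3,4}

Derivation:
Constraint 1 (W != X) on D(W)={3,5,6} D(X)={3,4,5,7}: no change
Constraint 2 (X + W = Y) on D(X)={3,4,5,7} D(W)={3,5,6} D(Y)={3,4,5,6,7}: X {3,4,5,7}->{3,4}; W {3,5,6}->{3}; Y {3,4,5,6,7}->{6,7}
Constraint 3 (W != V) on D(W)={3} D(V)={3,4,5,7}: V {3,4,5,7}->{4,5,7}
So after constraint 3: D(X) = {3,4}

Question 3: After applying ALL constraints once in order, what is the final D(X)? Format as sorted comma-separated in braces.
Answer: {}

Derivation:
Constraint 1 (W != X) on D(W)={3,5,6} D(X)={3,4,5,7}: no change
Constraint 2 (X + W = Y) on D(X)={3,4,5,7} D(W)={3,5,6} D(Y)={3,4,5,6,7}: X {3,4,5,7}->{3,4}; W {3,5,6}->{3}; Y {3,4,5,6,7}->{6,7}
Constraint 3 (W != V) on D(W)={3} D(V)={3,4,5,7}: V {3,4,5,7}->{4,5,7}
Constraint 4 (Y + X = V) on D(Y)={6,7} D(X)={3,4} D(V)={4,5,7}: Y {6,7}->{}; X {3,4}->{}; V {4,5,7}->{}
So after all 4 constraints: D(X) = {}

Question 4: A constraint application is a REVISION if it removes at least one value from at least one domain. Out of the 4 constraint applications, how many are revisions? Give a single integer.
Answer: 3

Derivation:
Constraint 1 (W != X) on D(W)={3,5,6} D(X)={3,4,5,7}: no change => not a revision
Constraint 2 (X + W = Y) on D(X)={3,4,5,7} D(W)={3,5,6} D(Y)={3,4,5,6,7}: X {3,4,5,7}->{3,4}; W {3,5,6}->{3}; Y {3,4,5,6,7}->{6,7} => REVISION
Constraint 3 (W != V) on D(W)={3} D(V)={3,4,5,7}: V {3,4,5,7}->{4,5,7} => REVISION
Constraint 4 (Y + X = V) on D(Y)={6,7} D(X)={3,4} D(V)={4,5,7}: Y {6,7}->{}; X {3,4}->{}; V {4,5,7}->{} => REVISION
Total revisions = 3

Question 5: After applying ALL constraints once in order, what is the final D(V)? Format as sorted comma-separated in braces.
Constraint 1 (W != X) on D(W)={3,5,6} D(X)={3,4,5,7}: no change
Constraint 2 (X + W = Y) on D(X)={3,4,5,7} D(W)={3,5,6} D(Y)={3,4,5,6,7}: X {3,4,5,7}->{3,4}; W {3,5,6}->{3}; Y {3,4,5,6,7}->{6,7}
Constraint 3 (W != V) on D(W)={3} D(V)={3,4,5,7}: V {3,4,5,7}->{4,5,7}
Constraint 4 (Y + X = V) on D(Y)={6,7} D(X)={3,4} D(V)={4,5,7}: Y {6,7}->{}; X {3,4}->{}; V {4,5,7}->{}
So after all 4 constraints: D(V) = {}

Answer: {}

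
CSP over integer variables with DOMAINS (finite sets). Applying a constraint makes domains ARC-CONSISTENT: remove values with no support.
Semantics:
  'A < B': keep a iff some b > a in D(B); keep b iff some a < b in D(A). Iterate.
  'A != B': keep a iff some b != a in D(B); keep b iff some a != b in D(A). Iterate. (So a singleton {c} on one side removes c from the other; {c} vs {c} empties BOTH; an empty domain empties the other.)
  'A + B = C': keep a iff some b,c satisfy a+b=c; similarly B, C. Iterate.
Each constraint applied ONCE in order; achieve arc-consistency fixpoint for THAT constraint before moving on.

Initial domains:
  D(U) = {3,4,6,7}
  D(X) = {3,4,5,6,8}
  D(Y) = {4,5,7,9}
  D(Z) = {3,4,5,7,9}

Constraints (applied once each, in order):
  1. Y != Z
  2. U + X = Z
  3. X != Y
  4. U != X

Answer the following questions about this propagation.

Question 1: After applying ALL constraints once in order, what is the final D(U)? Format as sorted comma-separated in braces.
Answer: {3,4,6}

Derivation:
Constraint 1 (Y != Z) on D(Y)={4,5,7,9} D(Z)={3,4,5,7,9}: no change
Constraint 2 (U + X = Z) on D(U)={3,4,6,7} D(X)={3,4,5,6,8} D(Z)={3,4,5,7,9}: U {3,4,6,7}->{3,4,6}; X {3,4,5,6,8}->{3,4,5,6}; Z {3,4,5,7,9}->{7,9}
Constraint 3 (X != Y) on D(X)={3,4,5,6} D(Y)={4,5,7,9}: no change
Constraint 4 (U != X) on D(U)={3,4,6} D(X)={3,4,5,6}: no change
So after all 4 constraints: D(U) = {3,4,6}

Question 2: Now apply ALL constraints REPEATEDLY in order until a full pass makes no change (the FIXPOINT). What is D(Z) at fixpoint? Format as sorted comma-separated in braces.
Answer: {7,9}

Derivation:
pass 0 (initial): D(Z)={3,4,5,7,9}
pass 1: U {3,4,6,7}->{3,4,6}; X {3,4,5,6,8}->{3,4,5,6}; Z {3,4,5,7,9}->{7,9}
pass 2: no change
Fixpoint after 2 passes: D(Z) = {7,9}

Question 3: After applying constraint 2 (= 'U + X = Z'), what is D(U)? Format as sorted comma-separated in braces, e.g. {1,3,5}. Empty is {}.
Answer: {3,4,6}

Derivation:
Constraint 1 (Y != Z) on D(Y)={4,5,7,9} D(Z)={3,4,5,7,9}: no change
Constraint 2 (U + X = Z) on D(U)={3,4,6,7} D(X)={3,4,5,6,8} D(Z)={3,4,5,7,9}: U {3,4,6,7}->{3,4,6}; X {3,4,5,6,8}->{3,4,5,6}; Z {3,4,5,7,9}->{7,9}
So after constraint 2: D(U) = {3,4,6}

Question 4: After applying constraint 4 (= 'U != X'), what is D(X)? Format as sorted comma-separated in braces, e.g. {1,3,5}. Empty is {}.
Constraint 1 (Y != Z) on D(Y)={4,5,7,9} D(Z)={3,4,5,7,9}: no change
Constraint 2 (U + X = Z) on D(U)={3,4,6,7} D(X)={3,4,5,6,8} D(Z)={3,4,5,7,9}: U {3,4,6,7}->{3,4,6}; X {3,4,5,6,8}->{3,4,5,6}; Z {3,4,5,7,9}->{7,9}
Constraint 3 (X != Y) on D(X)={3,4,5,6} D(Y)={4,5,7,9}: no change
Constraint 4 (U != X) on D(U)={3,4,6} D(X)={3,4,5,6}: no change
So after constraint 4: D(X) = {3,4,5,6}

Answer: {3,4,5,6}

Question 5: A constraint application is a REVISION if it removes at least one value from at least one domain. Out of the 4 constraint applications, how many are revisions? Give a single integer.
Answer: 1

Derivation:
Constraint 1 (Y != Z) on D(Y)={4,5,7,9} D(Z)={3,4,5,7,9}: no change => not a revision
Constraint 2 (U + X = Z) on D(U)={3,4,6,7} D(X)={3,4,5,6,8} D(Z)={3,4,5,7,9}: U {3,4,6,7}->{3,4,6}; X {3,4,5,6,8}->{3,4,5,6}; Z {3,4,5,7,9}->{7,9} => REVISION
Constraint 3 (X != Y) on D(X)={3,4,5,6} D(Y)={4,5,7,9}: no change => not a revision
Constraint 4 (U != X) on D(U)={3,4,6} D(X)={3,4,5,6}: no change => not a revision
Total revisions = 1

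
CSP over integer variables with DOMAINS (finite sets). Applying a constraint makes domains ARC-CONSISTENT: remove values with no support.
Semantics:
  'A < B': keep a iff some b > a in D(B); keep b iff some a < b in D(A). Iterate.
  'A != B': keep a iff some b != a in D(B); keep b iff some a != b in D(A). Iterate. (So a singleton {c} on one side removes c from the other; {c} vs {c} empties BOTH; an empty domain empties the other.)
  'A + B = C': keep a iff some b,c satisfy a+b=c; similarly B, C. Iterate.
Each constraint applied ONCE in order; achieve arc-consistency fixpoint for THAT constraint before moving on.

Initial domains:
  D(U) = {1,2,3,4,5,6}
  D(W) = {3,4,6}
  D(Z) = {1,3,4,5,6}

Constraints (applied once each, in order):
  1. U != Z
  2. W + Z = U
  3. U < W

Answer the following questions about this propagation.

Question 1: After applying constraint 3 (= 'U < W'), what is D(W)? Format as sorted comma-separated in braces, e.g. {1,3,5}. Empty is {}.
Constraint 1 (U != Z) on D(U)={1,2,3,4,5,6} D(Z)={1,3,4,5,6}: no change
Constraint 2 (W + Z = U) on D(W)={3,4,6} D(Z)={1,3,4,5,6} D(U)={1,2,3,4,5,6}: W {3,4,6}->{3,4}; Z {1,3,4,5,6}->{1,3}; U {1,2,3,4,5,6}->{4,5,6}
Constraint 3 (U < W) on D(U)={4,5,6} D(W)={3,4}: U {4,5,6}->{}; W {3,4}->{}
So after constraint 3: D(W) = {}

Answer: {}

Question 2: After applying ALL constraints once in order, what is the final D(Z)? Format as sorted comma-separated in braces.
Constraint 1 (U != Z) on D(U)={1,2,3,4,5,6} D(Z)={1,3,4,5,6}: no change
Constraint 2 (W + Z = U) on D(W)={3,4,6} D(Z)={1,3,4,5,6} D(U)={1,2,3,4,5,6}: W {3,4,6}->{3,4}; Z {1,3,4,5,6}->{1,3}; U {1,2,3,4,5,6}->{4,5,6}
Constraint 3 (U < W) on D(U)={4,5,6} D(W)={3,4}: U {4,5,6}->{}; W {3,4}->{}
So after all 3 constraints: D(Z) = {1,3}

Answer: {1,3}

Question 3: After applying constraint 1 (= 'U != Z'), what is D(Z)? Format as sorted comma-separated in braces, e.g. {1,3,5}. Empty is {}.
Constraint 1 (U != Z) on D(U)={1,2,3,4,5,6} D(Z)={1,3,4,5,6}: no change
So after constraint 1: D(Z) = {1,3,4,5,6}

Answer: {1,3,4,5,6}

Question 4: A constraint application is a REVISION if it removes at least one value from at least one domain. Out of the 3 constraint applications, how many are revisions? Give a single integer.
Answer: 2

Derivation:
Constraint 1 (U != Z) on D(U)={1,2,3,4,5,6} D(Z)={1,3,4,5,6}: no change => not a revision
Constraint 2 (W + Z = U) on D(W)={3,4,6} D(Z)={1,3,4,5,6} D(U)={1,2,3,4,5,6}: W {3,4,6}->{3,4}; Z {1,3,4,5,6}->{1,3}; U {1,2,3,4,5,6}->{4,5,6} => REVISION
Constraint 3 (U < W) on D(U)={4,5,6} D(W)={3,4}: U {4,5,6}->{}; W {3,4}->{} => REVISION
Total revisions = 2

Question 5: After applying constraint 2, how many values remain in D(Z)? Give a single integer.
Answer: 2

Derivation:
Constraint 1 (U != Z) on D(U)={1,2,3,4,5,6} D(Z)={1,3,4,5,6}: no change
Constraint 2 (W + Z = U) on D(W)={3,4,6} D(Z)={1,3,4,5,6} D(U)={1,2,3,4,5,6}: W {3,4,6}->{3,4}; Z {1,3,4,5,6}->{1,3}; U {1,2,3,4,5,6}->{4,5,6}
So after constraint 2: D(Z)={1,3}, size = 2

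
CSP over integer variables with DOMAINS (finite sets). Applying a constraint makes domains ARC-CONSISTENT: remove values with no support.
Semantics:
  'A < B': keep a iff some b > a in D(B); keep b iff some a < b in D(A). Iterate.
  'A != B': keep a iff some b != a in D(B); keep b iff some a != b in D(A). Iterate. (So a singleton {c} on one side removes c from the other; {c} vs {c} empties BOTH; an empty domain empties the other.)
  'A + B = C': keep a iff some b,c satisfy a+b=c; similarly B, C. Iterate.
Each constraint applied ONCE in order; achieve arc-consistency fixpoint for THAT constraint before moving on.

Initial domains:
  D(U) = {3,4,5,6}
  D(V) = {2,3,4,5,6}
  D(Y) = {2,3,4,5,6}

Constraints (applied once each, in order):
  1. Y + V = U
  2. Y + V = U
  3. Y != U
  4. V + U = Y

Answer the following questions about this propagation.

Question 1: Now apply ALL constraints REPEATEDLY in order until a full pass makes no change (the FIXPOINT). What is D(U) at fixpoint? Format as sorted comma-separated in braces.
Answer: {}

Derivation:
pass 0 (initial): D(U)={3,4,5,6}
pass 1: U {3,4,5,6}->{}; V {2,3,4,5,6}->{}; Y {2,3,4,5,6}->{}
pass 2: no change
Fixpoint after 2 passes: D(U) = {}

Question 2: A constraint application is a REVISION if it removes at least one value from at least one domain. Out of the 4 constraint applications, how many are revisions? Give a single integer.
Answer: 2

Derivation:
Constraint 1 (Y + V = U) on D(Y)={2,3,4,5,6} D(V)={2,3,4,5,6} D(U)={3,4,5,6}: Y {2,3,4,5,6}->{2,3,4}; V {2,3,4,5,6}->{2,3,4}; U {3,4,5,6}->{4,5,6} => REVISION
Constraint 2 (Y + V = U) on D(Y)={2,3,4} D(V)={2,3,4} D(U)={4,5,6}: no change => not a revision
Constraint 3 (Y != U) on D(Y)={2,3,4} D(U)={4,5,6}: no change => not a revision
Constraint 4 (V + U = Y) on D(V)={2,3,4} D(U)={4,5,6} D(Y)={2,3,4}: V {2,3,4}->{}; U {4,5,6}->{}; Y {2,3,4}->{} => REVISION
Total revisions = 2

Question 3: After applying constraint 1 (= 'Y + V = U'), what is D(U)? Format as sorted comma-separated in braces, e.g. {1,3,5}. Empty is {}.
Answer: {4,5,6}

Derivation:
Constraint 1 (Y + V = U) on D(Y)={2,3,4,5,6} D(V)={2,3,4,5,6} D(U)={3,4,5,6}: Y {2,3,4,5,6}->{2,3,4}; V {2,3,4,5,6}->{2,3,4}; U {3,4,5,6}->{4,5,6}
So after constraint 1: D(U) = {4,5,6}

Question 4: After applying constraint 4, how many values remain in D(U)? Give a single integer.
Answer: 0

Derivation:
Constraint 1 (Y + V = U) on D(Y)={2,3,4,5,6} D(V)={2,3,4,5,6} D(U)={3,4,5,6}: Y {2,3,4,5,6}->{2,3,4}; V {2,3,4,5,6}->{2,3,4}; U {3,4,5,6}->{4,5,6}
Constraint 2 (Y + V = U) on D(Y)={2,3,4} D(V)={2,3,4} D(U)={4,5,6}: no change
Constraint 3 (Y != U) on D(Y)={2,3,4} D(U)={4,5,6}: no change
Constraint 4 (V + U = Y) on D(V)={2,3,4} D(U)={4,5,6} D(Y)={2,3,4}: V {2,3,4}->{}; U {4,5,6}->{}; Y {2,3,4}->{}
So after constraint 4: D(U)={}, size = 0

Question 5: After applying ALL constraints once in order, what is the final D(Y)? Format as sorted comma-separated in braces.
Answer: {}

Derivation:
Constraint 1 (Y + V = U) on D(Y)={2,3,4,5,6} D(V)={2,3,4,5,6} D(U)={3,4,5,6}: Y {2,3,4,5,6}->{2,3,4}; V {2,3,4,5,6}->{2,3,4}; U {3,4,5,6}->{4,5,6}
Constraint 2 (Y + V = U) on D(Y)={2,3,4} D(V)={2,3,4} D(U)={4,5,6}: no change
Constraint 3 (Y != U) on D(Y)={2,3,4} D(U)={4,5,6}: no change
Constraint 4 (V + U = Y) on D(V)={2,3,4} D(U)={4,5,6} D(Y)={2,3,4}: V {2,3,4}->{}; U {4,5,6}->{}; Y {2,3,4}->{}
So after all 4 constraints: D(Y) = {}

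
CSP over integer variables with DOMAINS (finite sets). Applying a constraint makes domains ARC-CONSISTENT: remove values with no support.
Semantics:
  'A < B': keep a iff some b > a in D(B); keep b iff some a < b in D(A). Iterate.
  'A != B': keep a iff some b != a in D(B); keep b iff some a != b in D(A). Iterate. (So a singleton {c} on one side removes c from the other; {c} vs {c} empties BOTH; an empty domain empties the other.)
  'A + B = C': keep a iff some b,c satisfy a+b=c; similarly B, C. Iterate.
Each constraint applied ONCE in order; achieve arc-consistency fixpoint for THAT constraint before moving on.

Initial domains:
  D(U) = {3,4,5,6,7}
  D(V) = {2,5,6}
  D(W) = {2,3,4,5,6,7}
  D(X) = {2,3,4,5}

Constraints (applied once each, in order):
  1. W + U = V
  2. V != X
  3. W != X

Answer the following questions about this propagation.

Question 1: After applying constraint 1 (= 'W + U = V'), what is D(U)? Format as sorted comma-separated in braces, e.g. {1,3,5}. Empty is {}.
Constraint 1 (W + U = V) on D(W)={2,3,4,5,6,7} D(U)={3,4,5,6,7} D(V)={2,5,6}: W {2,3,4,5,6,7}->{2,3}; U {3,4,5,6,7}->{3,4}; V {2,5,6}->{5,6}
So after constraint 1: D(U) = {3,4}

Answer: {3,4}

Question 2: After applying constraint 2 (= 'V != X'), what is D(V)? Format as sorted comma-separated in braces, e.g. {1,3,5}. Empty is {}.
Answer: {5,6}

Derivation:
Constraint 1 (W + U = V) on D(W)={2,3,4,5,6,7} D(U)={3,4,5,6,7} D(V)={2,5,6}: W {2,3,4,5,6,7}->{2,3}; U {3,4,5,6,7}->{3,4}; V {2,5,6}->{5,6}
Constraint 2 (V != X) on D(V)={5,6} D(X)={2,3,4,5}: no change
So after constraint 2: D(V) = {5,6}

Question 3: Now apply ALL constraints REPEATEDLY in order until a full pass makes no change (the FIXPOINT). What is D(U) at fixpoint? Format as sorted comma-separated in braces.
Answer: {3,4}

Derivation:
pass 0 (initial): D(U)={3,4,5,6,7}
pass 1: U {3,4,5,6,7}->{3,4}; V {2,5,6}->{5,6}; W {2,3,4,5,6,7}->{2,3}
pass 2: no change
Fixpoint after 2 passes: D(U) = {3,4}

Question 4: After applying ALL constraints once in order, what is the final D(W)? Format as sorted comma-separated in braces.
Answer: {2,3}

Derivation:
Constraint 1 (W + U = V) on D(W)={2,3,4,5,6,7} D(U)={3,4,5,6,7} D(V)={2,5,6}: W {2,3,4,5,6,7}->{2,3}; U {3,4,5,6,7}->{3,4}; V {2,5,6}->{5,6}
Constraint 2 (V != X) on D(V)={5,6} D(X)={2,3,4,5}: no change
Constraint 3 (W != X) on D(W)={2,3} D(X)={2,3,4,5}: no change
So after all 3 constraints: D(W) = {2,3}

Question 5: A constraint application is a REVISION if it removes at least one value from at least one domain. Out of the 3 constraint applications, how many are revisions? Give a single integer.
Constraint 1 (W + U = V) on D(W)={2,3,4,5,6,7} D(U)={3,4,5,6,7} D(V)={2,5,6}: W {2,3,4,5,6,7}->{2,3}; U {3,4,5,6,7}->{3,4}; V {2,5,6}->{5,6} => REVISION
Constraint 2 (V != X) on D(V)={5,6} D(X)={2,3,4,5}: no change => not a revision
Constraint 3 (W != X) on D(W)={2,3} D(X)={2,3,4,5}: no change => not a revision
Total revisions = 1

Answer: 1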